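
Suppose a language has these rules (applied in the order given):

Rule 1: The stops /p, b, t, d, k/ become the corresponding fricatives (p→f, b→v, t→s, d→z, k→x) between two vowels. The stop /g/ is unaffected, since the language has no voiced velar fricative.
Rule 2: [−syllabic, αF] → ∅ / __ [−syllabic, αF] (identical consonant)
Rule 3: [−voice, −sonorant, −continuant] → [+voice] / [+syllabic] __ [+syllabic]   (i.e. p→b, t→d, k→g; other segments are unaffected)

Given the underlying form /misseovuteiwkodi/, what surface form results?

Rule 1 (intervocalic spirantization): /t/ is a stop between vowels /u/ and /e/, so it spirantizes to the fricative [s]. /d/ is a stop between vowels /o/ and /i/, so it spirantizes to the fricative [z]. /misseovuteiwkodi/ → misseovuseiwkozi.
Rule 2 (degemination): /ss/ is a geminate; the first /s/ deletes. /misseovuseiwkozi/ → miseovuseiwkozi.
Rule 3 (intervocalic voicing): no segment meets the environment; /miseovuseiwkozi/ is unchanged.

miseovuseiwkozi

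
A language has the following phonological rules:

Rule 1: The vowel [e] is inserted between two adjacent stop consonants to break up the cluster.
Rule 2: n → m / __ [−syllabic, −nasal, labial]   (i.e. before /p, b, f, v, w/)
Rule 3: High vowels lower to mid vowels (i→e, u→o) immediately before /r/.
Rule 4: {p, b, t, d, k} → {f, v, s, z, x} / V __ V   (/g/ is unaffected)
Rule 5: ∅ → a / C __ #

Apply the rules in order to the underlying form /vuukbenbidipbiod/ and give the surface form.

vuuxevembizifevioda

Rule 1 (stop-cluster e-epenthesis): /k/ and /b/ form a stop–stop cluster, so [e] is inserted between them. /p/ and /b/ form a stop–stop cluster, so [e] is inserted between them. /vuukbenbidipbiod/ → vuukebenbidipebiod.
Rule 2 (nasal place assimilation): /n/ precedes the labial consonant /b/, so it assimilates in place to [m]. /vuukebenbidipebiod/ → vuukebembidipebiod.
Rule 3 (pre-rhotic lowering): no segment meets the environment; /vuukebembidipebiod/ is unchanged.
Rule 4 (intervocalic spirantization): /k/ is a stop between vowels /u/ and /e/, so it spirantizes to the fricative [x]. /b/ is a stop between vowels /e/ and /e/, so it spirantizes to the fricative [v]. /d/ is a stop between vowels /i/ and /i/, so it spirantizes to the fricative [z]. /p/ is a stop between vowels /i/ and /e/, so it spirantizes to the fricative [f]. /b/ is a stop between vowels /e/ and /i/, so it spirantizes to the fricative [v]. /vuukebembidipebiod/ → vuuxevembizifeviod.
Rule 5 (final a-epenthesis): the form ends in the consonant /d/, so [a] is inserted word-finally. /vuuxevembizifeviod/ → vuuxevembizifevioda.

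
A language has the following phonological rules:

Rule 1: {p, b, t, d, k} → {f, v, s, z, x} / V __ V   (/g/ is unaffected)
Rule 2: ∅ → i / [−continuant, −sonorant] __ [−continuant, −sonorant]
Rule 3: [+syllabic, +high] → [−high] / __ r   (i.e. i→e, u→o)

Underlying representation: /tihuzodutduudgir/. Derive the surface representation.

tihuzozutiduudiger

Rule 1 (intervocalic spirantization): /d/ is a stop between vowels /o/ and /u/, so it spirantizes to the fricative [z]. /tihuzodutduudgir/ → tihuzozutduudgir.
Rule 2 (stop-cluster i-epenthesis): /t/ and /d/ form a stop–stop cluster, so [i] is inserted between them. /d/ and /g/ form a stop–stop cluster, so [i] is inserted between them. /tihuzozutduudgir/ → tihuzozutiduudigir.
Rule 3 (pre-rhotic lowering): /i/ is a high vowel immediately before /r/, so it lowers to [e]. /tihuzozutiduudigir/ → tihuzozutiduudiger.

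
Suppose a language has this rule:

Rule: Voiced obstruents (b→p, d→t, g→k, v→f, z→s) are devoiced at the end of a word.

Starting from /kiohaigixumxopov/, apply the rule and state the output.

Scanning /kiohaigixumxopov/: /g/ at position 7 is not in the conditioning environment; /v/ is a voiced obstruent in word-final position, so it devoices to [f].
Result: [kiohaigixumxopof].

kiohaigixumxopof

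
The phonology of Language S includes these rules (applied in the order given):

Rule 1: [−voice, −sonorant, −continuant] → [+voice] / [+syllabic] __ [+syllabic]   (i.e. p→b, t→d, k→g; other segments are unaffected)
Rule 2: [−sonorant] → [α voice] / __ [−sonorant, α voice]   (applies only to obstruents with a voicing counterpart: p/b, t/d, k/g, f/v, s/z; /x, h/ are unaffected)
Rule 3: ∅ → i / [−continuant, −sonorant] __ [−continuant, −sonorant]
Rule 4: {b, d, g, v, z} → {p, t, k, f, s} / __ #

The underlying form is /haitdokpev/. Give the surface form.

Rule 1 (intervocalic voicing): no segment meets the environment; /haitdokpev/ is unchanged.
Rule 2 (regressive voicing assimilation): /t/ precedes the voiced obstruent /d/, so it voices to [d] by assimilation. /haitdokpev/ → haiddokpev.
Rule 3 (stop-cluster i-epenthesis): /d/ and /d/ form a stop–stop cluster, so [i] is inserted between them. /k/ and /p/ form a stop–stop cluster, so [i] is inserted between them. /haiddokpev/ → haididokipev.
Rule 4 (final devoicing): /v/ is a voiced obstruent in word-final position, so it devoices to [f]. /haididokipev/ → haididokipef.

haididokipef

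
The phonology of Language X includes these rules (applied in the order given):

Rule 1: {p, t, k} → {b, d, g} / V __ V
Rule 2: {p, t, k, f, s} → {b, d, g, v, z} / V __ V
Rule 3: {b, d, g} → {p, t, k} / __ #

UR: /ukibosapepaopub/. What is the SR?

ugibozabebaobup

Rule 1 (intervocalic voicing): /k/ is a voiceless stop between vowels /u/ and /i/, so it voices to [g]. /p/ is a voiceless stop between vowels /a/ and /e/, so it voices to [b]. /p/ is a voiceless stop between vowels /e/ and /a/, so it voices to [b]. /p/ is a voiceless stop between vowels /o/ and /u/, so it voices to [b]. /ukibosapepaopub/ → ugibosabebaobub.
Rule 2 (intervocalic voicing): /s/ is a voiceless obstruent between vowels /o/ and /a/, so it voices to [z]. /ugibosabebaobub/ → ugibozabebaobub.
Rule 3 (final devoicing): /b/ is a voiced stop in word-final position, so it devoices to [p]. /ugibozabebaobub/ → ugibozabebaobup.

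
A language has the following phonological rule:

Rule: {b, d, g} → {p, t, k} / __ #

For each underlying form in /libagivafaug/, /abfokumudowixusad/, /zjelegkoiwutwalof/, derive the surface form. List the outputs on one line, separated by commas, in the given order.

/libagivafaug/: /g/ is a voiced stop in word-final position, so it devoices to [k]. → [libagivafauk].
/abfokumudowixusad/: /d/ is a voiced stop in word-final position, so it devoices to [t]. → [abfokumudowixusat].
/zjelegkoiwutwalof/: the rule's environment is not met; surfaces unchanged as [zjelegkoiwutwalof].

libagivafauk, abfokumudowixusat, zjelegkoiwutwalof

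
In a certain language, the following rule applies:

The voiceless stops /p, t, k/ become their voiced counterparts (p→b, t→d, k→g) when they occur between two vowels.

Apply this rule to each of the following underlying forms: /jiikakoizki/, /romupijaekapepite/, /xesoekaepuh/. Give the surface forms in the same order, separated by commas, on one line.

/jiikakoizki/: /k/ is a voiceless stop between vowels /i/ and /a/, so it voices to [g]. /k/ is a voiceless stop between vowels /a/ and /o/, so it voices to [g]. → [jiigagoizki].
/romupijaekapepite/: /p/ is a voiceless stop between vowels /u/ and /i/, so it voices to [b]. /k/ is a voiceless stop between vowels /e/ and /a/, so it voices to [g]. /p/ is a voiceless stop between vowels /a/ and /e/, so it voices to [b]. /p/ is a voiceless stop between vowels /e/ and /i/, so it voices to [b]. /t/ is a voiceless stop between vowels /i/ and /e/, so it voices to [d]. → [romubijaegabebide].
/xesoekaepuh/: /k/ is a voiceless stop between vowels /e/ and /a/, so it voices to [g]. /p/ is a voiceless stop between vowels /e/ and /u/, so it voices to [b]. → [xesoegaebuh].

jiigagoizki, romubijaegabebide, xesoegaebuh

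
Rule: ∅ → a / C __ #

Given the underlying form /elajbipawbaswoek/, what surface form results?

elajbipawbaswoeka

the form ends in the consonant /k/, so [a] is inserted word-finally.
Surface form: [elajbipawbaswoeka].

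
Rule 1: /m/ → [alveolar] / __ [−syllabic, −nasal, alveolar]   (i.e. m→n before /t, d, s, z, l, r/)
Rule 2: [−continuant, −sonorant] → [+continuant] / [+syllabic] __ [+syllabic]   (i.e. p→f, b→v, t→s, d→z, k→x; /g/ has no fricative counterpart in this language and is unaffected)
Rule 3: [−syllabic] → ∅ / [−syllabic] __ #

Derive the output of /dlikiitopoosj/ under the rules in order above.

dlixiisofoos

Rule 1 (nasal place assimilation): no segment meets the environment; /dlikiitopoosj/ is unchanged.
Rule 2 (intervocalic spirantization): /k/ is a stop between vowels /i/ and /i/, so it spirantizes to the fricative [x]. /t/ is a stop between vowels /i/ and /o/, so it spirantizes to the fricative [s]. /p/ is a stop between vowels /o/ and /o/, so it spirantizes to the fricative [f]. /dlikiitopoosj/ → dlixiisofoosj.
Rule 3 (final cluster simplification): /j/ is the second consonant of a word-final cluster /sj/, so it deletes. /dlixiisofoosj/ → dlixiisofoos.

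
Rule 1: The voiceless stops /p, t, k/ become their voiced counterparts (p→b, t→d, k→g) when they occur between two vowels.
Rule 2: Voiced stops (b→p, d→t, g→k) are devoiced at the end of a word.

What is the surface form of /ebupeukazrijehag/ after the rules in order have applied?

ebubeugazrijehak

Rule 1 (intervocalic voicing): /p/ is a voiceless stop between vowels /u/ and /e/, so it voices to [b]. /k/ is a voiceless stop between vowels /u/ and /a/, so it voices to [g]. /ebupeukazrijehag/ → ebubeugazrijehag.
Rule 2 (final devoicing): /g/ is a voiced stop in word-final position, so it devoices to [k]. /ebubeugazrijehag/ → ebubeugazrijehak.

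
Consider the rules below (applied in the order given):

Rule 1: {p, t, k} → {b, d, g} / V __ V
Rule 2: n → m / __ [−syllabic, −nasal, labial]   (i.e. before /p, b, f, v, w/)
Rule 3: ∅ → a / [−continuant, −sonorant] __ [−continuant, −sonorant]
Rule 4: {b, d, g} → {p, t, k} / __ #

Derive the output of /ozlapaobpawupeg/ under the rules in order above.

Rule 1 (intervocalic voicing): /p/ is a voiceless stop between vowels /a/ and /a/, so it voices to [b]. /p/ is a voiceless stop between vowels /u/ and /e/, so it voices to [b]. /ozlapaobpawupeg/ → ozlabaobpawubeg.
Rule 2 (nasal place assimilation): no segment meets the environment; /ozlabaobpawubeg/ is unchanged.
Rule 3 (stop-cluster a-epenthesis): /b/ and /p/ form a stop–stop cluster, so [a] is inserted between them. /ozlabaobpawubeg/ → ozlabaobapawubeg.
Rule 4 (final devoicing): /g/ is a voiced stop in word-final position, so it devoices to [k]. /ozlabaobapawubeg/ → ozlabaobapawubek.

ozlabaobapawubek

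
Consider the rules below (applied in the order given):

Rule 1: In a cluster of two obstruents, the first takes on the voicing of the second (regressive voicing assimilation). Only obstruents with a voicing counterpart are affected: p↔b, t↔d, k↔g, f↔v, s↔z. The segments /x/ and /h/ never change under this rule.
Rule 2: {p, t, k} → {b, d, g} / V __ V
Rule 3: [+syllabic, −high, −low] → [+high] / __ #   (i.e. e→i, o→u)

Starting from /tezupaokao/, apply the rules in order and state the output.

Rule 1 (regressive voicing assimilation): no segment meets the environment; /tezupaokao/ is unchanged.
Rule 2 (intervocalic voicing): /p/ is a voiceless stop between vowels /u/ and /a/, so it voices to [b]. /k/ is a voiceless stop between vowels /o/ and /a/, so it voices to [g]. /tezupaokao/ → tezubaogao.
Rule 3 (final vowel raising): /o/ is a mid vowel in word-final position, so it raises to [u]. /tezubaogao/ → tezubaogau.

tezubaogau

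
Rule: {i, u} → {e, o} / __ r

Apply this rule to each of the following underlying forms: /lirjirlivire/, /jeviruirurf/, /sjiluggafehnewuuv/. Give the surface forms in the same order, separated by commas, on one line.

lerjerlivere, jeveruerorf, sjiluggafehnewuuv

/lirjirlivire/: /i/ is a high vowel immediately before /r/, so it lowers to [e]. /i/ is a high vowel immediately before /r/, so it lowers to [e]. /i/ is a high vowel immediately before /r/, so it lowers to [e]. → [lerjerlivere].
/jeviruirurf/: /i/ is a high vowel immediately before /r/, so it lowers to [e]. /i/ is a high vowel immediately before /r/, so it lowers to [e]. /u/ is a high vowel immediately before /r/, so it lowers to [o]. → [jeveruerorf].
/sjiluggafehnewuuv/: the rule's environment is not met; surfaces unchanged as [sjiluggafehnewuuv].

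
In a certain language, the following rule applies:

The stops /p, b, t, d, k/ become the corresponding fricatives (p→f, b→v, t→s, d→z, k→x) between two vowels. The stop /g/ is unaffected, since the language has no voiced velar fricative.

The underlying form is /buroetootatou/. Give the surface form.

/t/ is a stop between vowels /e/ and /o/, so it spirantizes to the fricative [s].
/t/ is a stop between vowels /o/ and /a/, so it spirantizes to the fricative [s].
/t/ is a stop between vowels /a/ and /o/, so it spirantizes to the fricative [s].
The other instance of /b/ does not occur in the required environment and remains unchanged.
Surface form: [buroesoosasou].

buroesoosasou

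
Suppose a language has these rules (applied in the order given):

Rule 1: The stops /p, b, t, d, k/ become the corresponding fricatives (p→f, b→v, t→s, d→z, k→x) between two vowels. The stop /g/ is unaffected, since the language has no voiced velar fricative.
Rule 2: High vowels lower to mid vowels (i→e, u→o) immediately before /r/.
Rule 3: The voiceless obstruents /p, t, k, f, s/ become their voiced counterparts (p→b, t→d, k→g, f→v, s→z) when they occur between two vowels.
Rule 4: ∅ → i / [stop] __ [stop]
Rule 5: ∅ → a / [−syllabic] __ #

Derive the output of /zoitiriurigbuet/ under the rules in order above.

Rule 1 (intervocalic spirantization): /t/ is a stop between vowels /i/ and /i/, so it spirantizes to the fricative [s]. /zoitiriurigbuet/ → zoisiriurigbuet.
Rule 2 (pre-rhotic lowering): /i/ is a high vowel immediately before /r/, so it lowers to [e]. /u/ is a high vowel immediately before /r/, so it lowers to [o]. /zoisiriurigbuet/ → zoiseriorigbuet.
Rule 3 (intervocalic voicing): /s/ is a voiceless obstruent between vowels /i/ and /e/, so it voices to [z]. /zoiseriorigbuet/ → zoizeriorigbuet.
Rule 4 (stop-cluster i-epenthesis): /g/ and /b/ form a stop–stop cluster, so [i] is inserted between them. /zoizeriorigbuet/ → zoizeriorigibuet.
Rule 5 (final a-epenthesis): the form ends in the consonant /t/, so [a] is inserted word-finally. /zoizeriorigibuet/ → zoizeriorigibueta.

zoizeriorigibueta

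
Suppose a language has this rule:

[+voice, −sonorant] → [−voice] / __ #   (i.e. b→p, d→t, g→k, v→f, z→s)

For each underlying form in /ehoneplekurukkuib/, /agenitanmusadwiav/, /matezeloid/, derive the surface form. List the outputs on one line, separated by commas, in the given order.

/ehoneplekurukkuib/: /b/ is a voiced obstruent in word-final position, so it devoices to [p]. → [ehoneplekurukkuip].
/agenitanmusadwiav/: /v/ is a voiced obstruent in word-final position, so it devoices to [f]. → [agenitanmusadwiaf].
/matezeloid/: /d/ is a voiced obstruent in word-final position, so it devoices to [t]. → [matezeloit].

ehoneplekurukkuip, agenitanmusadwiaf, matezeloit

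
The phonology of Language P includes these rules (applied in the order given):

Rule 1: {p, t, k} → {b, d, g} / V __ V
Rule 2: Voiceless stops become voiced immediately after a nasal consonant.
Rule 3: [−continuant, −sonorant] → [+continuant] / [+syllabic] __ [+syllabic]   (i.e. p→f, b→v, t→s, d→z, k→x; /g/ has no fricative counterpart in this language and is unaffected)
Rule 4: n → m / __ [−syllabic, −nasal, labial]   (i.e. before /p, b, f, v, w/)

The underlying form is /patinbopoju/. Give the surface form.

Rule 1 (intervocalic voicing): /t/ is a voiceless stop between vowels /a/ and /i/, so it voices to [d]. /p/ is a voiceless stop between vowels /o/ and /o/, so it voices to [b]. /patinbopoju/ → padinboboju.
Rule 2 (post-nasal voicing): no segment meets the environment; /padinboboju/ is unchanged.
Rule 3 (intervocalic spirantization): /d/ is a stop between vowels /a/ and /i/, so it spirantizes to the fricative [z]. /b/ is a stop between vowels /o/ and /o/, so it spirantizes to the fricative [v]. /padinboboju/ → pazinbovoju.
Rule 4 (nasal place assimilation): /n/ precedes the labial consonant /b/, so it assimilates in place to [m]. /pazinbovoju/ → pazimbovoju.

pazimbovoju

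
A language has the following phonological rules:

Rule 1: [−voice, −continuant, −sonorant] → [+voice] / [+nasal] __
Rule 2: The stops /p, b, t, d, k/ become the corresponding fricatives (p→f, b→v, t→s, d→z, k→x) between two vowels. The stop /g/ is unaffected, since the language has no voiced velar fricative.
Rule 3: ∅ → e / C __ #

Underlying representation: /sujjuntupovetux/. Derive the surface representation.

sujjundufovesuxe

Rule 1 (post-nasal voicing): /t/ is a voiceless stop immediately after the nasal /n/, so it voices to [d]. /sujjuntupovetux/ → sujjundupovetux.
Rule 2 (intervocalic spirantization): /p/ is a stop between vowels /u/ and /o/, so it spirantizes to the fricative [f]. /t/ is a stop between vowels /e/ and /u/, so it spirantizes to the fricative [s]. /sujjundupovetux/ → sujjundufovesux.
Rule 3 (final e-epenthesis): the form ends in the consonant /x/, so [e] is inserted word-finally. /sujjundufovesux/ → sujjundufovesuxe.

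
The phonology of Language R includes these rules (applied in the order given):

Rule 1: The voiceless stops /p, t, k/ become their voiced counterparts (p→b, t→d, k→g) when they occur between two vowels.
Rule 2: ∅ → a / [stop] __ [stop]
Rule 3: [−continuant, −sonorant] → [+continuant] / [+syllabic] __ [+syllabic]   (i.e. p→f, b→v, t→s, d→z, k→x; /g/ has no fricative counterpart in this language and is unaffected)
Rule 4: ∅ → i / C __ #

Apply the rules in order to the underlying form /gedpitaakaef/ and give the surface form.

gezafizaagaefi

Rule 1 (intervocalic voicing): /t/ is a voiceless stop between vowels /i/ and /a/, so it voices to [d]. /k/ is a voiceless stop between vowels /a/ and /a/, so it voices to [g]. /gedpitaakaef/ → gedpidaagaef.
Rule 2 (stop-cluster a-epenthesis): /d/ and /p/ form a stop–stop cluster, so [a] is inserted between them. /gedpidaagaef/ → gedapidaagaef.
Rule 3 (intervocalic spirantization): /d/ is a stop between vowels /e/ and /a/, so it spirantizes to the fricative [z]. /p/ is a stop between vowels /a/ and /i/, so it spirantizes to the fricative [f]. /d/ is a stop between vowels /i/ and /a/, so it spirantizes to the fricative [z]. /gedapidaagaef/ → gezafizaagaef.
Rule 4 (final i-epenthesis): the form ends in the consonant /f/, so [i] is inserted word-finally. /gezafizaagaef/ → gezafizaagaefi.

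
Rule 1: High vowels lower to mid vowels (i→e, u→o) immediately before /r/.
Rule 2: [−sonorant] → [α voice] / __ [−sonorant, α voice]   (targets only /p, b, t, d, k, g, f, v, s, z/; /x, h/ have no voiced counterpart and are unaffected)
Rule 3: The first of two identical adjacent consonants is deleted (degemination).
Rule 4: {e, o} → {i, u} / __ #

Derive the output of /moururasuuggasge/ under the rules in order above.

moororasuugazgi

Rule 1 (pre-rhotic lowering): /u/ is a high vowel immediately before /r/, so it lowers to [o]. /u/ is a high vowel immediately before /r/, so it lowers to [o]. /moururasuuggasge/ → moororasuuggasge.
Rule 2 (regressive voicing assimilation): /s/ precedes the voiced obstruent /g/, so it voices to [z] by assimilation. /moororasuuggasge/ → moororasuuggazge.
Rule 3 (degemination): /gg/ is a geminate; the first /g/ deletes. /moororasuuggazge/ → moororasuugazge.
Rule 4 (final vowel raising): /e/ is a mid vowel in word-final position, so it raises to [i]. /moororasuugazge/ → moororasuugazgi.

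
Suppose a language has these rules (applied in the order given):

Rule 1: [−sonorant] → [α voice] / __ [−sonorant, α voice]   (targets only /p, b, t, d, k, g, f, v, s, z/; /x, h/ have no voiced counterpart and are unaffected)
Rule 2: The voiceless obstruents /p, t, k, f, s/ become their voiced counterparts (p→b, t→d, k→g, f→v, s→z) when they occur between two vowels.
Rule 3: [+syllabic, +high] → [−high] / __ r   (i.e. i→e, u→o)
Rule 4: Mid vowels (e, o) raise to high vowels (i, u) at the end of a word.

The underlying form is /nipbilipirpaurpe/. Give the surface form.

Rule 1 (regressive voicing assimilation): /p/ precedes the voiced obstruent /b/, so it voices to [b] by assimilation. /nipbilipirpaurpe/ → nibbilipirpaurpe.
Rule 2 (intervocalic voicing): /p/ is a voiceless obstruent between vowels /i/ and /i/, so it voices to [b]. /nibbilipirpaurpe/ → nibbilibirpaurpe.
Rule 3 (pre-rhotic lowering): /i/ is a high vowel immediately before /r/, so it lowers to [e]. /u/ is a high vowel immediately before /r/, so it lowers to [o]. /nibbilibirpaurpe/ → nibbiliberpaorpe.
Rule 4 (final vowel raising): /e/ is a mid vowel in word-final position, so it raises to [i]. /nibbiliberpaorpe/ → nibbiliberpaorpi.

nibbiliberpaorpi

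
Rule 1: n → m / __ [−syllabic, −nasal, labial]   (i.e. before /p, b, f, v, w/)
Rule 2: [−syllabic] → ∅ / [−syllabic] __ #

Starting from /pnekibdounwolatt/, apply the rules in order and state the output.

Rule 1 (nasal place assimilation): /n/ precedes the labial consonant /w/, so it assimilates in place to [m]. /pnekibdounwolatt/ → pnekibdoumwolatt.
Rule 2 (final cluster simplification): /t/ is the second consonant of a word-final cluster /tt/, so it deletes. /pnekibdoumwolatt/ → pnekibdoumwolat.

pnekibdoumwolat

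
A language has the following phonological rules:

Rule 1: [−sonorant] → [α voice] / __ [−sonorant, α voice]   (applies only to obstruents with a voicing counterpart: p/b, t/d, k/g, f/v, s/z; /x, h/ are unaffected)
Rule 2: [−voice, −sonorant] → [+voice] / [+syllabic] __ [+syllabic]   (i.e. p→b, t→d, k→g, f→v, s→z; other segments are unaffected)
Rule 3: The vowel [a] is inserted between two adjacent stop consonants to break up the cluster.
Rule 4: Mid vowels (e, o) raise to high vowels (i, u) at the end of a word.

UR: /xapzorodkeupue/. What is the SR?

Rule 1 (regressive voicing assimilation): /p/ precedes the voiced obstruent /z/, so it voices to [b] by assimilation. /d/ precedes the voiceless obstruent /k/, so it devoices to [t] by assimilation. /xapzorodkeupue/ → xabzorotkeupue.
Rule 2 (intervocalic voicing): /p/ is a voiceless obstruent between vowels /u/ and /u/, so it voices to [b]. /xabzorotkeupue/ → xabzorotkeubue.
Rule 3 (stop-cluster a-epenthesis): /t/ and /k/ form a stop–stop cluster, so [a] is inserted between them. /xabzorotkeubue/ → xabzorotakeubue.
Rule 4 (final vowel raising): /e/ is a mid vowel in word-final position, so it raises to [i]. /xabzorotakeubue/ → xabzorotakeubui.

xabzorotakeubui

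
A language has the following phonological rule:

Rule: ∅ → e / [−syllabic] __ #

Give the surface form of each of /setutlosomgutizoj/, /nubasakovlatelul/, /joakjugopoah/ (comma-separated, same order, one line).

setutlosomgutizoje, nubasakovlatelule, joakjugopoahe

/setutlosomgutizoj/: the form ends in the consonant /j/, so [e] is inserted word-finally. → [setutlosomgutizoje].
/nubasakovlatelul/: the form ends in the consonant /l/, so [e] is inserted word-finally. → [nubasakovlatelule].
/joakjugopoah/: the form ends in the consonant /h/, so [e] is inserted word-finally. → [joakjugopoahe].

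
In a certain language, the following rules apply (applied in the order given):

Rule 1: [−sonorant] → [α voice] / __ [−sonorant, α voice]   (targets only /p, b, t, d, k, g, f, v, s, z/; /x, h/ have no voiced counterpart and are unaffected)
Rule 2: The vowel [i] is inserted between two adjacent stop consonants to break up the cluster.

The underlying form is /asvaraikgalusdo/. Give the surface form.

Rule 1 (regressive voicing assimilation): /s/ precedes the voiced obstruent /v/, so it voices to [z] by assimilation. /k/ precedes the voiced obstruent /g/, so it voices to [g] by assimilation. /s/ precedes the voiced obstruent /d/, so it voices to [z] by assimilation. /asvaraikgalusdo/ → azvaraiggaluzdo.
Rule 2 (stop-cluster i-epenthesis): /g/ and /g/ form a stop–stop cluster, so [i] is inserted between them. /azvaraiggaluzdo/ → azvaraigigaluzdo.

azvaraigigaluzdo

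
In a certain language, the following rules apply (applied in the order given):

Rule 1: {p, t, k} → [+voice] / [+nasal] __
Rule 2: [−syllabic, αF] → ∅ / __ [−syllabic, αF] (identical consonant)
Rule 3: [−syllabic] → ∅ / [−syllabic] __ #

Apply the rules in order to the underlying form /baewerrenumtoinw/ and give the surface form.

baewerenumdoin

Rule 1 (post-nasal voicing): /t/ is a voiceless stop immediately after the nasal /m/, so it voices to [d]. /baewerrenumtoinw/ → baewerrenumdoinw.
Rule 2 (degemination): /rr/ is a geminate; the first /r/ deletes. /baewerrenumdoinw/ → baewerenumdoinw.
Rule 3 (final cluster simplification): /w/ is the second consonant of a word-final cluster /nw/, so it deletes. /baewerenumdoinw/ → baewerenumdoin.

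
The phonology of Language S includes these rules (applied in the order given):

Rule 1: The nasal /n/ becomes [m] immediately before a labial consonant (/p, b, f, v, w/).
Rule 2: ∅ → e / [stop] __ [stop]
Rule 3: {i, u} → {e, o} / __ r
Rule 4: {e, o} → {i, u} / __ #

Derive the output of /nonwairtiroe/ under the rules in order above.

nomwaerteroi

Rule 1 (nasal place assimilation): /n/ precedes the labial consonant /w/, so it assimilates in place to [m]. /nonwairtiroe/ → nomwairtiroe.
Rule 2 (stop-cluster e-epenthesis): no segment meets the environment; /nomwairtiroe/ is unchanged.
Rule 3 (pre-rhotic lowering): /i/ is a high vowel immediately before /r/, so it lowers to [e]. /i/ is a high vowel immediately before /r/, so it lowers to [e]. /nomwairtiroe/ → nomwaerteroe.
Rule 4 (final vowel raising): /e/ is a mid vowel in word-final position, so it raises to [i]. /nomwaerteroe/ → nomwaerteroi.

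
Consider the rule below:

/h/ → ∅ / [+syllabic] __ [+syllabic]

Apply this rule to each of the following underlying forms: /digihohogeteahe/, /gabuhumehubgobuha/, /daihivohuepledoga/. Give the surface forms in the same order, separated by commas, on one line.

digioogeteae, gabuumeubgobua, daiivouepledoga

/digihohogeteahe/: /h/ occurs between vowels /i/ and /o/, so it deletes. /h/ occurs between vowels /o/ and /o/, so it deletes. /h/ occurs between vowels /a/ and /e/, so it deletes. → [digioogeteae].
/gabuhumehubgobuha/: /h/ occurs between vowels /u/ and /u/, so it deletes. /h/ occurs between vowels /e/ and /u/, so it deletes. /h/ occurs between vowels /u/ and /a/, so it deletes. → [gabuumeubgobua].
/daihivohuepledoga/: /h/ occurs between vowels /i/ and /i/, so it deletes. /h/ occurs between vowels /o/ and /u/, so it deletes. → [daiivouepledoga].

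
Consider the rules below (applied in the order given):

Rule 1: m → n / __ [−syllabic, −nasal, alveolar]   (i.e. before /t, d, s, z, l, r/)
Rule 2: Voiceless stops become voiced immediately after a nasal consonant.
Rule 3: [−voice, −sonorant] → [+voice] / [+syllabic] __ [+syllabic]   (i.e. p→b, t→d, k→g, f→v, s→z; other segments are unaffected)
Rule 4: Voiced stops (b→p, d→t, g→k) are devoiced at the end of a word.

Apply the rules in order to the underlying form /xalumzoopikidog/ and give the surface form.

Rule 1 (nasal place assimilation): /m/ precedes the alveolar consonant /z/, so it assimilates in place to [n]. /xalumzoopikidog/ → xalunzoopikidog.
Rule 2 (post-nasal voicing): no segment meets the environment; /xalunzoopikidog/ is unchanged.
Rule 3 (intervocalic voicing): /p/ is a voiceless obstruent between vowels /o/ and /i/, so it voices to [b]. /k/ is a voiceless obstruent between vowels /i/ and /i/, so it voices to [g]. /xalunzoopikidog/ → xalunzoobigidog.
Rule 4 (final devoicing): /g/ is a voiced stop in word-final position, so it devoices to [k]. /xalunzoobigidog/ → xalunzoobigidok.

xalunzoobigidok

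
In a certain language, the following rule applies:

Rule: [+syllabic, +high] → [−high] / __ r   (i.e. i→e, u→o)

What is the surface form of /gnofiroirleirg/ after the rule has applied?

gnoferoerleerg

/i/ is a high vowel immediately before /r/, so it lowers to [e].
/i/ is a high vowel immediately before /r/, so it lowers to [e].
/i/ is a high vowel immediately before /r/, so it lowers to [e].
Surface form: [gnoferoerleerg].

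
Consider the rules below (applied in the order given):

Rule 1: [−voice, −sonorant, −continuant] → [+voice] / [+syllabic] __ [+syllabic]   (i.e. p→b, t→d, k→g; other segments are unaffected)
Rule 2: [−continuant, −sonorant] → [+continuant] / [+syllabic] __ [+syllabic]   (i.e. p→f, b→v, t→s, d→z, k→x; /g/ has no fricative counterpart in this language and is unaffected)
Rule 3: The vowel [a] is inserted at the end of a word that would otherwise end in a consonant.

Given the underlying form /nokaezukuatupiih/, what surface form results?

nogaezuguazuviiha

Rule 1 (intervocalic voicing): /k/ is a voiceless stop between vowels /o/ and /a/, so it voices to [g]. /k/ is a voiceless stop between vowels /u/ and /u/, so it voices to [g]. /t/ is a voiceless stop between vowels /a/ and /u/, so it voices to [d]. /p/ is a voiceless stop between vowels /u/ and /i/, so it voices to [b]. /nokaezukuatupiih/ → nogaezuguadubiih.
Rule 2 (intervocalic spirantization): /d/ is a stop between vowels /a/ and /u/, so it spirantizes to the fricative [z]. /b/ is a stop between vowels /u/ and /i/, so it spirantizes to the fricative [v]. /nogaezuguadubiih/ → nogaezuguazuviih.
Rule 3 (final a-epenthesis): the form ends in the consonant /h/, so [a] is inserted word-finally. /nogaezuguazuviih/ → nogaezuguazuviiha.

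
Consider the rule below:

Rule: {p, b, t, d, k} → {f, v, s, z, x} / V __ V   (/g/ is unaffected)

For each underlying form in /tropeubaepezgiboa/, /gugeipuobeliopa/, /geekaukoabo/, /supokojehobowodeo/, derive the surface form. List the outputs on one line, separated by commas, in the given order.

/tropeubaepezgiboa/: /p/ is a stop between vowels /o/ and /e/, so it spirantizes to the fricative [f]. /b/ is a stop between vowels /u/ and /a/, so it spirantizes to the fricative [v]. /p/ is a stop between vowels /e/ and /e/, so it spirantizes to the fricative [f]. /b/ is a stop between vowels /i/ and /o/, so it spirantizes to the fricative [v]. → [trofeuvaefezgivoa].
/gugeipuobeliopa/: /p/ is a stop between vowels /i/ and /u/, so it spirantizes to the fricative [f]. /b/ is a stop between vowels /o/ and /e/, so it spirantizes to the fricative [v]. /p/ is a stop between vowels /o/ and /a/, so it spirantizes to the fricative [f]. → [gugeifuoveliofa].
/geekaukoabo/: /k/ is a stop between vowels /e/ and /a/, so it spirantizes to the fricative [x]. /k/ is a stop between vowels /u/ and /o/, so it spirantizes to the fricative [x]. /b/ is a stop between vowels /a/ and /o/, so it spirantizes to the fricative [v]. → [geexauxoavo].
/supokojehobowodeo/: /p/ is a stop between vowels /u/ and /o/, so it spirantizes to the fricative [f]. /k/ is a stop between vowels /o/ and /o/, so it spirantizes to the fricative [x]. /b/ is a stop between vowels /o/ and /o/, so it spirantizes to the fricative [v]. /d/ is a stop between vowels /o/ and /e/, so it spirantizes to the fricative [z]. → [sufoxojehovowozeo].

trofeuvaefezgivoa, gugeifuoveliofa, geexauxoavo, sufoxojehovowozeo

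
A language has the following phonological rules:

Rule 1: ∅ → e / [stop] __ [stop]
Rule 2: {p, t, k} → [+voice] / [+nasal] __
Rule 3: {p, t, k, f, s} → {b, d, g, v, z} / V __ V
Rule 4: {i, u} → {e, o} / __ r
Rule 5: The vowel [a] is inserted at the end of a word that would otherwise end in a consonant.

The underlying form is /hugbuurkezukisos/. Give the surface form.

hugebuorkezugizosa

Rule 1 (stop-cluster e-epenthesis): /g/ and /b/ form a stop–stop cluster, so [e] is inserted between them. /hugbuurkezukisos/ → hugebuurkezukisos.
Rule 2 (post-nasal voicing): no segment meets the environment; /hugebuurkezukisos/ is unchanged.
Rule 3 (intervocalic voicing): /k/ is a voiceless obstruent between vowels /u/ and /i/, so it voices to [g]. /s/ is a voiceless obstruent between vowels /i/ and /o/, so it voices to [z]. /hugebuurkezukisos/ → hugebuurkezugizos.
Rule 4 (pre-rhotic lowering): /u/ is a high vowel immediately before /r/, so it lowers to [o]. /hugebuurkezugizos/ → hugebuorkezugizos.
Rule 5 (final a-epenthesis): the form ends in the consonant /s/, so [a] is inserted word-finally. /hugebuorkezugizos/ → hugebuorkezugizosa.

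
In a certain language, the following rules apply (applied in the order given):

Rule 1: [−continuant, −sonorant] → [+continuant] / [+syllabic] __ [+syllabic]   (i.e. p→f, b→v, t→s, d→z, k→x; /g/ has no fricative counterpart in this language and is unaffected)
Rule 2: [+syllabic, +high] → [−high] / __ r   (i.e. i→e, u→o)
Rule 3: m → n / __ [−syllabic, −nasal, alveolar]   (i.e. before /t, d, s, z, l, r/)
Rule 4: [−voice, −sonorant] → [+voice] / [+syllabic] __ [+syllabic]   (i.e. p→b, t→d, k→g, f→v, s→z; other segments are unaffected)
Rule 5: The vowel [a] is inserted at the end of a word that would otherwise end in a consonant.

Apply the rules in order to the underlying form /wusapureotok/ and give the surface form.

Rule 1 (intervocalic spirantization): /p/ is a stop between vowels /a/ and /u/, so it spirantizes to the fricative [f]. /t/ is a stop between vowels /o/ and /o/, so it spirantizes to the fricative [s]. /wusapureotok/ → wusafureosok.
Rule 2 (pre-rhotic lowering): /u/ is a high vowel immediately before /r/, so it lowers to [o]. /wusafureosok/ → wusaforeosok.
Rule 3 (nasal place assimilation): no segment meets the environment; /wusaforeosok/ is unchanged.
Rule 4 (intervocalic voicing): /s/ is a voiceless obstruent between vowels /u/ and /a/, so it voices to [z]. /f/ is a voiceless obstruent between vowels /a/ and /o/, so it voices to [v]. /s/ is a voiceless obstruent between vowels /o/ and /o/, so it voices to [z]. /wusaforeosok/ → wuzavoreozok.
Rule 5 (final a-epenthesis): the form ends in the consonant /k/, so [a] is inserted word-finally. /wuzavoreozok/ → wuzavoreozoka.

wuzavoreozoka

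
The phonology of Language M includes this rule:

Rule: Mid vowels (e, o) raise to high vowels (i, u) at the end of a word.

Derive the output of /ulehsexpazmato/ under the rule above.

ulehsexpazmatu

Scanning /ulehsexpazmato/: /e/ at position 3 is not in the conditioning environment; /e/ at position 6 is not in the conditioning environment; /o/ is a mid vowel in word-final position, so it raises to [u].
Result: [ulehsexpazmatu].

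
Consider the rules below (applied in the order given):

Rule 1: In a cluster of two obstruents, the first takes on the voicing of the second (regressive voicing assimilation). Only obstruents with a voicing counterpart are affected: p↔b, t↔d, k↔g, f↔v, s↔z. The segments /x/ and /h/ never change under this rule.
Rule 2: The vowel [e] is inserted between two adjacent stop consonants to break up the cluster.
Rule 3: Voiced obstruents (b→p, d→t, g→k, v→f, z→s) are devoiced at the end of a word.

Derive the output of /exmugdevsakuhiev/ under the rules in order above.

Rule 1 (regressive voicing assimilation): /v/ precedes the voiceless obstruent /s/, so it devoices to [f] by assimilation. /exmugdevsakuhiev/ → exmugdefsakuhiev.
Rule 2 (stop-cluster e-epenthesis): /g/ and /d/ form a stop–stop cluster, so [e] is inserted between them. /exmugdefsakuhiev/ → exmugedefsakuhiev.
Rule 3 (final devoicing): /v/ is a voiced obstruent in word-final position, so it devoices to [f]. /exmugedefsakuhiev/ → exmugedefsakuhief.

exmugedefsakuhief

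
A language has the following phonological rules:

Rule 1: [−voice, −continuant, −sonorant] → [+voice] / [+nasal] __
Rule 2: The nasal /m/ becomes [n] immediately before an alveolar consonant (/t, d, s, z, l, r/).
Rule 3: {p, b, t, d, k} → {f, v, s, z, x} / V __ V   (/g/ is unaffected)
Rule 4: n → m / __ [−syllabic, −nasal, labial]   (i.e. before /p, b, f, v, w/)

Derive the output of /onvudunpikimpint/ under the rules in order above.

omvuzumbiximbind

Rule 1 (post-nasal voicing): /p/ is a voiceless stop immediately after the nasal /n/, so it voices to [b]. /p/ is a voiceless stop immediately after the nasal /m/, so it voices to [b]. /t/ is a voiceless stop immediately after the nasal /n/, so it voices to [d]. /onvudunpikimpint/ → onvudunbikimbind.
Rule 2 (nasal place assimilation): no segment meets the environment; /onvudunbikimbind/ is unchanged.
Rule 3 (intervocalic spirantization): /d/ is a stop between vowels /u/ and /u/, so it spirantizes to the fricative [z]. /k/ is a stop between vowels /i/ and /i/, so it spirantizes to the fricative [x]. /onvudunbikimbind/ → onvuzunbiximbind.
Rule 4 (nasal place assimilation): /n/ precedes the labial consonant /v/, so it assimilates in place to [m]. /n/ precedes the labial consonant /b/, so it assimilates in place to [m]. /onvuzunbiximbind/ → omvuzumbiximbind.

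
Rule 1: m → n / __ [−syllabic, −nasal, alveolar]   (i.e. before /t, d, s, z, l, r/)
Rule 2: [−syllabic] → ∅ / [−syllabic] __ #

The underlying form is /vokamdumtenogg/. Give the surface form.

Rule 1 (nasal place assimilation): /m/ precedes the alveolar consonant /d/, so it assimilates in place to [n]. /m/ precedes the alveolar consonant /t/, so it assimilates in place to [n]. /vokamdumtenogg/ → vokanduntenogg.
Rule 2 (final cluster simplification): /g/ is the second consonant of a word-final cluster /gg/, so it deletes. /vokanduntenogg/ → vokanduntenog.

vokanduntenog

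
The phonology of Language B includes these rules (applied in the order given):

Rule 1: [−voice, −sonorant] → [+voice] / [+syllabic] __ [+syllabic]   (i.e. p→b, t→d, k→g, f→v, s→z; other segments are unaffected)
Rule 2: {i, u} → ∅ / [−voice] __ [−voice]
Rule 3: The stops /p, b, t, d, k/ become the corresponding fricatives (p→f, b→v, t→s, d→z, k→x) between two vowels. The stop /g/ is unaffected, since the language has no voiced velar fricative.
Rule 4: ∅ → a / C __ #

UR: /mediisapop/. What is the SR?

Rule 1 (intervocalic voicing): /s/ is a voiceless obstruent between vowels /i/ and /a/, so it voices to [z]. /p/ is a voiceless obstruent between vowels /a/ and /o/, so it voices to [b]. /mediisapop/ → mediizabop.
Rule 2 (high vowel syncope): no segment meets the environment; /mediizabop/ is unchanged.
Rule 3 (intervocalic spirantization): /d/ is a stop between vowels /e/ and /i/, so it spirantizes to the fricative [z]. /b/ is a stop between vowels /a/ and /o/, so it spirantizes to the fricative [v]. /mediizabop/ → meziizavop.
Rule 4 (final a-epenthesis): the form ends in the consonant /p/, so [a] is inserted word-finally. /meziizavop/ → meziizavopa.

meziizavopa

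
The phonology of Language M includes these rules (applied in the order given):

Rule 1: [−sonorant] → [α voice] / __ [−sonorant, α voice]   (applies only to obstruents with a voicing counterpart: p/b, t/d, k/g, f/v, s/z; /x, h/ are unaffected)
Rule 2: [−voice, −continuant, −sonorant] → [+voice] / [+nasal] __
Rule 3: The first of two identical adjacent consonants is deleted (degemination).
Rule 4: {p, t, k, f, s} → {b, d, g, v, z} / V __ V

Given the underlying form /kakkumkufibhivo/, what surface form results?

Rule 1 (regressive voicing assimilation): /b/ precedes the voiceless obstruent /h/, so it devoices to [p] by assimilation. /kakkumkufibhivo/ → kakkumkufiphivo.
Rule 2 (post-nasal voicing): /k/ is a voiceless stop immediately after the nasal /m/, so it voices to [g]. /kakkumkufiphivo/ → kakkumgufiphivo.
Rule 3 (degemination): /kk/ is a geminate; the first /k/ deletes. /kakkumgufiphivo/ → kakumgufiphivo.
Rule 4 (intervocalic voicing): /k/ is a voiceless obstruent between vowels /a/ and /u/, so it voices to [g]. /f/ is a voiceless obstruent between vowels /u/ and /i/, so it voices to [v]. /kakumgufiphivo/ → kagumguviphivo.

kagumguviphivo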